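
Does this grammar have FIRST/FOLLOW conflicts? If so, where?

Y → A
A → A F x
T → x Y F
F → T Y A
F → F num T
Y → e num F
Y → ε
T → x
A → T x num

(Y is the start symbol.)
A FIRST/FOLLOW conflict occurs when a non-terminal N has a nullable alternative N → β (β ⇒* ε) and another alternative N → α with FIRST(α) ∩ FOLLOW(N) ≠ ∅: on such a lookahead the parser cannot decide between expanding α and letting N vanish via β.

Nullable non-terminals: Y.
FIRST sets used below: FIRST(A) = { 'x' }

Y: nullable alternative(s) Y → ε; FOLLOW(Y) = { $, 'x' }
  Y → A: FIRST \ {ε} = { 'x' } — overlaps FOLLOW(Y) on { 'x' }: CONFLICT
  Y → e num F: FIRST \ {ε} = { 'e' } — disjoint from FOLLOW(Y)
  Y → ε: FIRST \ {ε} = { } — this is the only nullable alternative, skip

A, F, T have no nullable alternative, so no FIRST/FOLLOW check is needed there.

So the grammar has 1 FIRST/FOLLOW conflict (marked CONFLICT above).

Answer: Yes. Y → A with FOLLOW(Y) on { 'x' }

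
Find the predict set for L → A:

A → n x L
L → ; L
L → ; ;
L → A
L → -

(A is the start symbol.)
{ 'n' }

PREDICT(L → A) = (FIRST(RHS) \ {ε}) ∪ (FOLLOW(L) if ε ∈ FIRST(RHS), i.e. RHS ⇒* ε)
FIRST(A) = { 'n' }
FIRST(A) = { 'n' }
ε ∉ FIRST(A), so FOLLOW(L) is not added.
PREDICT(L → A) = { 'n' }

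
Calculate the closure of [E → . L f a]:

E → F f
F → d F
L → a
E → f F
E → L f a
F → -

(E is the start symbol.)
{ [E → . L f a], [L → . a] }

To compute CLOSURE, for each item [A → α.Bβ] where B is a non-terminal, add [B → .γ] for all productions B → γ; repeat for the newly added items until nothing changes.

Start with: [E → . L f a]
  [E → . L f a] has the dot before L: add [L → . a]
No further items can be added.

CLOSURE = { [E → . L f a], [L → . a] }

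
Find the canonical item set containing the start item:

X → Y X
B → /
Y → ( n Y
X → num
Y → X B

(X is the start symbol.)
First, augment the grammar with X' → X
I₀ = CLOSURE({ [X' → . X] }):
  [X' → . X] has the dot before X: add [X → . Y X], [X → . num]
  [X → . Y X] has the dot before Y: add [Y → . ( n Y], [Y → . X B]
No further items can be added.

I₀ = { [X → . Y X], [X → . num], [X' → . X], [Y → . ( n Y], [Y → . X B] }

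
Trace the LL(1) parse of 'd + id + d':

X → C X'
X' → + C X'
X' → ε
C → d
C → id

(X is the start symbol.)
Stack is shown with the top on the left.

Stack     Input         Action
------------------------------
X $       d + id + d $  output X → C X'
C X' $    d + id + d $  output C → d
d X' $    d + id + d $  match 'd'
X' $      + id + d $    output X' → + C X'
+ C X' $  + id + d $    match '+'
C X' $    id + d $      output C → id
id X' $   id + d $      match 'id'
X' $      + d $         output X' → + C X'
+ C X' $  + d $         match '+'
C X' $    d $           output C → d
d X' $    d $           match 'd'
X' $      $             output X' → ε
$         $             accept

The string is accepted.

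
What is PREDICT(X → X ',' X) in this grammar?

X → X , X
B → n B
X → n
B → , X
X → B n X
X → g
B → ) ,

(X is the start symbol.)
{ ')', ',', 'g', 'n' }

PREDICT(X → X ',' X) = (FIRST(RHS) \ {ε}) ∪ (FOLLOW(X) if ε ∈ FIRST(RHS), i.e. RHS ⇒* ε)
FIRST(X) = { ')', ',', 'g', 'n' }
FIRST(X ',' X) = { ')', ',', 'g', 'n' }
ε ∉ FIRST(X ',' X), so FOLLOW(X) is not added.
PREDICT(X → X ',' X) = { ')', ',', 'g', 'n' }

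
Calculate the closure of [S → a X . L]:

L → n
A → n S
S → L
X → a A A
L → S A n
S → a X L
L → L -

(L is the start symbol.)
{ [L → . L -], [L → . S A n], [L → . n], [S → . L], [S → . a X L], [S → a X . L] }

Start with: [S → a X . L]
  [S → a X . L] has the dot before L: add [L → . n], [L → . S A n], [L → . L -]
  [L → . S A n] has the dot before S: add [S → . L], [S → . a X L]
No further items can be added.

CLOSURE = { [L → . L -], [L → . S A n], [L → . n], [S → . L], [S → . a X L], [S → a X . L] }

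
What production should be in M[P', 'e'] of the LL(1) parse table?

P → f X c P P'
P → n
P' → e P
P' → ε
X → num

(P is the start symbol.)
To find M[P', 'e'], we find productions for P' where 'e' is in the predict set (PREDICT(N → α) = (FIRST(α) \ {ε}) ∪ (FOLLOW(N) if α ⇒* ε)).

Relevant sets:
  FOLLOW(P') = { $, 'e' }

P' → e P: PREDICT = { 'e' }
  'e' is in predict set, so this production goes in M[P', 'e']
P' → ε: PREDICT = { $, 'e' }
  'e' is in predict set, so this production goes in M[P', 'e']

M[P', 'e'] = P' → e P, P' → ε  (a multiply-defined cell — the grammar is not LL(1))

Answer: P' → e P, P' → ε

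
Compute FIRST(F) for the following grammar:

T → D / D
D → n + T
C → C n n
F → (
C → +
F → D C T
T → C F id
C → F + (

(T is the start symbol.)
To compute FIRST(F), examine every production with F on the left-hand side, reading each right-hand side left to right until a non-nullable symbol is reached.

FIRST sets of the other non-terminals involved (by the same procedure, iterated to a fixed point):
  FIRST(D) = { 'n' }

From F → (:
  - '(' is a terminal: add '(' and stop
From F → D C T:
  - D is a non-terminal: add FIRST(D) \ {ε} = { 'n' }
    D is not nullable, so stop

Collecting: FIRST(F) = { '(', 'n' }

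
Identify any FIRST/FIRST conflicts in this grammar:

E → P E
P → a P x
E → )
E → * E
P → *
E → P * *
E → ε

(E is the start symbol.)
Yes. E → P E / E → '*' E on { '*' }; E → P E / E → P '*' '*' on { '*', 'a' }; E → '*' E / E → P '*' '*' on { '*' }

A FIRST/FIRST conflict occurs when two productions N → α and N → β for the same non-terminal have FIRST(α) ∩ FIRST(β) ≠ ∅ (with ε ∈ FIRST of a nullable right-hand side, so two nullable alternatives also conflict).

FIRST sets of the non-terminals at (or reachable through a nullable prefix from) the front of some alternative:
  FIRST(P) = { '*', 'a' }

Productions for E:
  E → P E: FIRST = { '*', 'a' }
  E → ): FIRST = { ')' }
  E → * E: FIRST = { '*' }
  E → P * *: FIRST = { '*', 'a' }
  E → ε: FIRST = { ε }
Productions for P:
  P → a P x: FIRST = { 'a' }
  P → *: FIRST = { '*' }

Conflict for E: E → P E and E → * E
  Overlap: { '*' }
Conflict for E: E → P E and E → P * *
  Overlap: { '*', 'a' }
Conflict for E: E → * E and E → P * *
  Overlap: { '*' }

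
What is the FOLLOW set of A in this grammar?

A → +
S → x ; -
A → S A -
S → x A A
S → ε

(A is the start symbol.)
{ $, '+', '-', 'x' }

To compute FOLLOW(A), find every occurrence of A on a right-hand side N → α A β: add FIRST(β) \ {ε}, and if β is empty or nullable also add FOLLOW(N). Iterate to a fixed point.

A is the start symbol, so $ ∈ FOLLOW(A).
In A → S A -: A is followed by '-', add FIRST('-') \ {ε} = { '-' }
In S → x A A: A is followed by A, add FIRST(A) \ {ε} = { '+', 'x' }
In S → x A A: A is at the end, add FOLLOW(S)

The FOLLOW sets referred to above (computed the same way, to a fixed point):
  FOLLOW(S) = { '+', 'x' }

Taking the union: FOLLOW(A) = { $, '+', '-', 'x' }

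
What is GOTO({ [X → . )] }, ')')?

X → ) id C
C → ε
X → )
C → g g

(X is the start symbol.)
GOTO(I, ')') = CLOSURE({ [A → αX.β] : [A → α.Xβ] ∈ I, X = ')' })

Items with dot before ')', with the dot advanced:
  [X → . )] → [X → ) .]
Closure adds nothing (no advanced item has the dot before a non-terminal).

GOTO = { [X → ) .] }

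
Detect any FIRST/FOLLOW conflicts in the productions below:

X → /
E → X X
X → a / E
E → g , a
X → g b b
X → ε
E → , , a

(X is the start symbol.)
Nullable non-terminals: E, X.
FIRST sets used below: FIRST(X) = { '/', 'a', 'g', ε }

E: nullable alternative(s) E → X X; FOLLOW(E) = { $, '/', 'a', 'g' }
  E → X X: FIRST \ {ε} = { '/', 'a', 'g' } — this is the only nullable alternative, skip
  E → g , a: FIRST \ {ε} = { 'g' } — overlaps FOLLOW(E) on { 'g' }: CONFLICT
  E → , , a: FIRST \ {ε} = { ',' } — disjoint from FOLLOW(E)

X: nullable alternative(s) X → ε; FOLLOW(X) = { $, '/', 'a', 'g' }
  X → /: FIRST \ {ε} = { '/' } — overlaps FOLLOW(X) on { '/' }: CONFLICT
  X → a / E: FIRST \ {ε} = { 'a' } — overlaps FOLLOW(X) on { 'a' }: CONFLICT
  X → g b b: FIRST \ {ε} = { 'g' } — overlaps FOLLOW(X) on { 'g' }: CONFLICT
  X → ε: FIRST \ {ε} = { } — this is the only nullable alternative, skip

So the grammar has 4 FIRST/FOLLOW conflicts (marked CONFLICT above).

Answer: Yes. X → '/' with FOLLOW(X) on { '/' }; X → a '/' E with FOLLOW(X) on { 'a' }; X → g b b with FOLLOW(X) on { 'g' }; E → g ',' a with FOLLOW(E) on { 'g' }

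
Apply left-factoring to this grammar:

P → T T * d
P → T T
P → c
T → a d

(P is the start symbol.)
Left-factoring transforms A → αβ₁ | αβ₂ into A → αA' and A' → β₁ | β₂
(α is the longest common prefix among the alternatives). Repeat until
no nonterminal has two alternatives with a common prefix.

Round 1: P has alternatives sharing prefix 'T T'. Introduce P': P → T T P'
  Add: P' → * d
  Add: P' → ε

No remaining common prefixes — done.

Resulting grammar:
P → T T P'
P' → * d
P' → ε
P → c
T → a d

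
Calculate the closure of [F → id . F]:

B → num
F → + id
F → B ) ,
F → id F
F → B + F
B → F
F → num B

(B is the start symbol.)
{ [B → . F], [B → . num], [F → . + id], [F → . B ) ,], [F → . B + F], [F → . id F], [F → . num B], [F → id . F] }

To compute CLOSURE, for each item [A → α.Bβ] where B is a non-terminal, add [B → .γ] for all productions B → γ; repeat for the newly added items until nothing changes.

Start with: [F → id . F]
  [F → id . F] has the dot before F: add [F → . + id], [F → . B ) ,], [F → . id F], [F → . B + F], [F → . num B]
  [F → . B ) ,] has the dot before B: add [B → . num], [B → . F]
No further items can be added.

CLOSURE = { [B → . F], [B → . num], [F → . + id], [F → . B ) ,], [F → . B + F], [F → . id F], [F → . num B], [F → id . F] }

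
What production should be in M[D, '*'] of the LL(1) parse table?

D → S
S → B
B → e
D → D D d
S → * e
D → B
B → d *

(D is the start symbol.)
D → S, D → D D d

To find M[D, '*'], we find productions for D where '*' is in the predict set (PREDICT(N → α) = (FIRST(α) \ {ε}) ∪ (FOLLOW(N) if α ⇒* ε)).

Relevant sets:
  FIRST(S) = { '*', 'd', 'e' }
  FIRST(D) = { '*', 'd', 'e' }
  FIRST(B) = { 'd', 'e' }

D → S: PREDICT = { '*', 'd', 'e' }
  '*' is in predict set, so this production goes in M[D, '*']
D → D D d: PREDICT = { '*', 'd', 'e' }
  '*' is in predict set, so this production goes in M[D, '*']
D → B: PREDICT = { 'd', 'e' }

M[D, '*'] = D → S, D → D D d  (a multiply-defined cell — the grammar is not LL(1))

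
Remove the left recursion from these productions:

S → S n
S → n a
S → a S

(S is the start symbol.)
S is directly left-recursive. The standard transformation for
  A → A α₁ | ... | A α_m | β₁ | ... | β_n
is
  A  → β₁ A' | ... | β_n A'
  A' → α₁ A' | ... | α_m A' | ε

S → n a becomes S → n a S'
S → a S becomes S → a S S'
S → S n becomes S' → n S'
Add S' → ε

Resulting grammar:
S → n a S'
S → a S S'
S' → n S'
S' → ε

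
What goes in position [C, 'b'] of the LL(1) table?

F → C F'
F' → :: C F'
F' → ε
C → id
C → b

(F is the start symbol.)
C → b

To find M[C, 'b'], we find productions for C where 'b' is in the predict set (PREDICT(N → α) = (FIRST(α) \ {ε}) ∪ (FOLLOW(N) if α ⇒* ε)).

C → id: PREDICT = { 'id' }
C → b: PREDICT = { 'b' }
  'b' is in predict set, so this production goes in M[C, 'b']

M[C, 'b'] = C → b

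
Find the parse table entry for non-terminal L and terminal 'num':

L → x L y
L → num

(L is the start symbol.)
L → num

To find M[L, 'num'], we find productions for L where 'num' is in the predict set (PREDICT(N → α) = (FIRST(α) \ {ε}) ∪ (FOLLOW(N) if α ⇒* ε)).

L → x L y: PREDICT = { 'x' }
L → num: PREDICT = { 'num' }
  'num' is in predict set, so this production goes in M[L, 'num']

M[L, 'num'] = L → num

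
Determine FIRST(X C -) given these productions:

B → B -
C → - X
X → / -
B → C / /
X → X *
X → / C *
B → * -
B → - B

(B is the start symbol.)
FIRST sets of the non-terminals involved (from the grammar, by fixed-point iteration):
  FIRST(X) = { '/' }

To compute FIRST(X C -), process the symbols left to right:
Symbol X is a non-terminal. Add FIRST(X) \ {ε} = { '/' }
X is not nullable (ε ∉ FIRST(X)), so stop here.
FIRST(X C -) = { '/' }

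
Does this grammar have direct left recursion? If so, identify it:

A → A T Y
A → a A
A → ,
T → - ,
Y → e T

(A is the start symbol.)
Yes, A is left-recursive

Direct left recursion occurs when N → N α for some non-terminal N (the right-hand side begins with the left-hand side itself).

A → A T Y: LEFT RECURSIVE (starts with A)
A → a A: starts with a
A → ,: starts with ','
T → - ,: starts with '-'
Y → e T: starts with e

The grammar has direct left recursion on: A.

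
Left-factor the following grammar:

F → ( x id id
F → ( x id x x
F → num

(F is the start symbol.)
Left-factoring transforms A → αβ₁ | αβ₂ into A → αA' and A' → β₁ | β₂
(α is the longest common prefix among the alternatives). Repeat until
no nonterminal has two alternatives with a common prefix.

Round 1: F has alternatives sharing prefix '( x id'. Introduce F': F → ( x id F'
  Add: F' → id
  Add: F' → x x

No remaining common prefixes — done.

Resulting grammar:
F → ( x id F'
F' → id
F' → x x
F → num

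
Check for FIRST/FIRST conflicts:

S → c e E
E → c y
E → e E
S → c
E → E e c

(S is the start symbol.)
Yes. S → c e E / S → c on { 'c' }; E → c y / E → E e c on { 'c' }; E → e E / E → E e c on { 'e' }

FIRST sets of the non-terminals at (or reachable through a nullable prefix from) the front of some alternative:
  FIRST(E) = { 'c', 'e' }

Productions for S:
  S → c e E: FIRST = { 'c' }
  S → c: FIRST = { 'c' }
Productions for E:
  E → c y: FIRST = { 'c' }
  E → e E: FIRST = { 'e' }
  E → E e c: FIRST = { 'c', 'e' }

Conflict for S: S → c e E and S → c
  Overlap: { 'c' }
Conflict for E: E → c y and E → E e c
  Overlap: { 'c' }
Conflict for E: E → e E and E → E e c
  Overlap: { 'e' }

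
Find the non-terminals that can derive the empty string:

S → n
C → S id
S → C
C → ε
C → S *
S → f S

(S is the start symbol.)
ε-productions: C → ε
So C is immediately nullable.
S → C: every symbol on the right is nullable, so S is nullable too.
Every non-terminal is now nullable.
Nullable = { 'C', 'S' }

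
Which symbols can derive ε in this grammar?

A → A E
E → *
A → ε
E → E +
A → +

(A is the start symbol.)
{ 'A' }

A non-terminal is nullable if it can derive ε (the empty string): either it has an ε-production, or it has a production whose right-hand side consists entirely of nullable non-terminals.

ε-productions: A → ε
So A is immediately nullable.
No further non-terminal can be added: every production for the remaining non-terminals contains a terminal or a non-nullable non-terminal.
Nullable = { 'A' }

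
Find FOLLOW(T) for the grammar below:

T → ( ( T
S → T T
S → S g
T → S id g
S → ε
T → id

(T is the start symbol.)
{ $, '(', 'g', 'id' }

T is the start symbol, so $ ∈ FOLLOW(T).
In T → ( ( T: T is at the end; this adds FOLLOW(T) to itself — nothing new
In S → T T: T is followed by T, add FIRST(T) \ {ε} = { '(', 'g', 'id' }
In S → T T: T is at the end, add FOLLOW(S)

The FOLLOW sets referred to above (computed the same way, to a fixed point):
  FOLLOW(S) = { 'g', 'id' }

Taking the union: FOLLOW(T) = { $, '(', 'g', 'id' }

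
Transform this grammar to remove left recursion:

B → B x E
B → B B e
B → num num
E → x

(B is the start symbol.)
B is directly left-recursive. The standard transformation for
  A → A α₁ | ... | A α_m | β₁ | ... | β_n
is
  A  → β₁ A' | ... | β_n A'
  A' → α₁ A' | ... | α_m A' | ε

B → num num becomes B → num num B'
B → B x E becomes B' → x E B'
B → B B e becomes B' → B e B'
Add B' → ε

Productions for other non-terminals are unchanged:
  E → x

Resulting grammar:
B → num num B'
B' → x E B'
B' → B e B'
B' → ε
E → x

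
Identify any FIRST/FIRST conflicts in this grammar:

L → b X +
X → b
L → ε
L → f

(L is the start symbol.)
Productions for L:
  L → b X +: FIRST = { 'b' }
  L → ε: FIRST = { ε }
  L → f: FIRST = { 'f' }
X has only one production, so no FIRST/FIRST conflict is possible there.

All alternatives of each non-terminal have pairwise disjoint FIRST sets.

Answer: No FIRST/FIRST conflicts.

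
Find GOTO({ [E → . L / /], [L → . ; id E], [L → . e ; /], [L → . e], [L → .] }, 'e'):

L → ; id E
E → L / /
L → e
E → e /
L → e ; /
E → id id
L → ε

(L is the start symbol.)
GOTO(I, 'e') = CLOSURE({ [A → αX.β] : [A → α.Xβ] ∈ I, X = 'e' })

Items with dot before 'e', with the dot advanced:
  [L → . e] → [L → e .]
  [L → . e ; /] → [L → e . ; /]
Closure adds nothing (no advanced item has the dot before a non-terminal).

GOTO = { [L → e . ; /], [L → e .] }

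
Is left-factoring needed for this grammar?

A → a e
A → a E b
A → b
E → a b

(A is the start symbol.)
Left-factoring is needed when two productions for the same non-terminal
share a common prefix on the right-hand side.

Productions for A:
  A → a e
  A → a E b
  A → b

Found common prefix 'a' in productions for A

Answer: Yes, A has productions with common prefix 'a'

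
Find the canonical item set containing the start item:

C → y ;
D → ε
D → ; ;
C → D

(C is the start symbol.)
First, augment the grammar with C' → C
I₀ = CLOSURE({ [C' → . C] }):
  [C' → . C] has the dot before C: add [C → . y ;], [C → . D]
  [C → . D] has the dot before D: add [D → .], [D → . ; ;]
No further items can be added.

I₀ = { [C → . D], [C → . y ;], [C' → . C], [D → . ; ;], [D → .] }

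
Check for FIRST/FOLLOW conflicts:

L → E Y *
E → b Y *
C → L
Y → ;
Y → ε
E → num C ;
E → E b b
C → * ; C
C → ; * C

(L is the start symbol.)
Nullable non-terminals: Y.

Y: nullable alternative(s) Y → ε; FOLLOW(Y) = { '*' }
  Y → ;: FIRST \ {ε} = { ';' } — disjoint from FOLLOW(Y)
  Y → ε: FIRST \ {ε} = { } — this is the only nullable alternative, skip

C, E, L have no nullable alternative, so no FIRST/FOLLOW check is needed there.

No FIRST/FOLLOW conflicts found.

Answer: No FIRST/FOLLOW conflicts.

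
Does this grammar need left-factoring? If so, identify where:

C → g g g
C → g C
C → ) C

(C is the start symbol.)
Left-factoring is needed when two productions for the same non-terminal
share a common prefix on the right-hand side.

Productions for C:
  C → g g g
  C → g C
  C → ) C

Found common prefix 'g' in productions for C

Answer: Yes, C has productions with common prefix 'g'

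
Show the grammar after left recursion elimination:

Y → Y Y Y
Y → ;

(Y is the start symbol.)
Y → ; Y'
Y' → Y Y Y'
Y' → ε

Y is directly left-recursive. The standard transformation for
  A → A α₁ | ... | A α_m | β₁ | ... | β_n
is
  A  → β₁ A' | ... | β_n A'
  A' → α₁ A' | ... | α_m A' | ε

Y → ; becomes Y → ; Y'
Y → Y Y Y becomes Y' → Y Y Y'
Add Y' → ε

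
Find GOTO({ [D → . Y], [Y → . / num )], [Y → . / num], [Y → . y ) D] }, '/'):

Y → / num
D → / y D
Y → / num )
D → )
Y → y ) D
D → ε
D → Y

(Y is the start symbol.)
{ [Y → / . num )], [Y → / . num] }

GOTO(I, '/') = CLOSURE({ [A → αX.β] : [A → α.Xβ] ∈ I, X = '/' })

Items with dot before '/', with the dot advanced:
  [Y → . / num] → [Y → / . num]
  [Y → . / num )] → [Y → / . num )]
Closure adds nothing (no advanced item has the dot before a non-terminal).

GOTO = { [Y → / . num )], [Y → / . num] }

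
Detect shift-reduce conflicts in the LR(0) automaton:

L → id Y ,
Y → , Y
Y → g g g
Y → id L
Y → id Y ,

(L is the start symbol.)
Augment with L' → L and build the canonical LR(0) collection (I0 = CLOSURE({[L' → . L]}), then GOTO on every symbol after a dot until no new states appear). It has 17 states:
  I0: { [L → . id Y ,], [L' → . L] }  — shift
  I1: { [L' → L .] }  — accept
  I2: { [L → id . Y ,], [Y → . , Y], [Y → . g g g], [Y → . id L], [Y → . id Y ,] }  — shift
  I3: { [Y → , . Y], [Y → . , Y], [Y → . g g g], [Y → . id L], [Y → . id Y ,] }  — shift
  I4: { [L → id Y . ,] }  — shift
  I5: { [Y → g . g g] }  — shift
  I6: { [L → . id Y ,], [Y → . , Y], [Y → . g g g], [Y → . id L], [Y → . id Y ,], [Y → id . L], [Y → id . Y ,] }  — shift
  I7: { [Y → id L .] }  — reduce
  I8: { [Y → id Y . ,] }  — shift
  I9: { [L → . id Y ,], [L → id . Y ,], [Y → . , Y], [Y → . g g g], [Y → . id L], [Y → . id Y ,], [Y → id . L], [Y → id . Y ,] }  — shift
  I10: { [L → id Y . ,], [Y → id Y . ,] }  — shift
  I11: { [L → id Y , .], [Y → id Y , .] }  — 2 reduces
  I12: { [Y → id Y , .] }  — reduce
  I13: { [Y → g g . g] }  — shift
  I14: { [Y → g g g .] }  — reduce
  I15: { [L → id Y , .] }  — reduce
  I16: { [Y → , Y .] }  — reduce

No state contains both a complete item and a shift item.

Answer: No shift-reduce conflicts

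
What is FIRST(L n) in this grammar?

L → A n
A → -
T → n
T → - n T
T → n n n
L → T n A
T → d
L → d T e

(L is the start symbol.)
FIRST sets of the non-terminals involved (from the grammar, by fixed-point iteration):
  FIRST(L) = { '-', 'd', 'n' }

To compute FIRST(L n), process the symbols left to right:
Symbol L is a non-terminal. Add FIRST(L) \ {ε} = { '-', 'd', 'n' }
L is not nullable (ε ∉ FIRST(L)), so stop here.
FIRST(L n) = { '-', 'd', 'n' }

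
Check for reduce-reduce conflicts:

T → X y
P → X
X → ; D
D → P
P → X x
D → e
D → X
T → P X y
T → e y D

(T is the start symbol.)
A reduce-reduce conflict occurs when an LR(0) state has two complete items [A → α .] and [B → β .] — both call for a reduction, and with no lookahead the parser cannot choose between them.

Augment with T' → T and build the canonical LR(0) collection (I0 = CLOSURE({[T' → . T]}), then GOTO on every symbol after a dot until no new states appear). It has 16 states:
  I0: { [P → . X x], [P → . X], [T → . P X y], [T → . X y], [T → . e y D], [T' → . T], [X → . ; D] }  — shift
  I1: { [D → . P], [D → . X], [D → . e], [P → . X x], [P → . X], [X → . ; D], [X → ; . D] }  — shift
  I2: { [T → P . X y], [X → . ; D] }  — shift
  I3: { [T' → T .] }  — accept
  I4: { [P → X . x], [P → X .], [T → X . y] }  — shift, reduce
  I5: { [T → e . y D] }  — shift
  I6: { [D → . P], [D → . X], [D → . e], [P → . X x], [P → . X], [T → e y . D], [X → . ; D] }  — shift
  I7: { [T → e y D .] }  — reduce
  I8: { [D → P .] }  — reduce
  I9: { [D → X .], [P → X . x], [P → X .] }  — shift, 2 reduces
  I10: { [D → e .] }  — reduce
  I11: { [P → X x .] }  — reduce
  I12: { [T → X y .] }  — reduce
  I13: { [T → P X . y] }  — shift
  I14: { [T → P X y .] }  — reduce
  I15: { [X → ; D .] }  — reduce

I9 contains complete items [D → X .], [P → X .] — reduce-reduce conflict.

Answer: Yes — I9: [D → X .] vs [P → X .]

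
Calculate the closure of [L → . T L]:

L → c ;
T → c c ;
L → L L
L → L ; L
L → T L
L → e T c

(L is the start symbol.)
Start with: [L → . T L]
  [L → . T L] has the dot before T: add [T → . c c ;]
No further items can be added.

CLOSURE = { [L → . T L], [T → . c c ;] }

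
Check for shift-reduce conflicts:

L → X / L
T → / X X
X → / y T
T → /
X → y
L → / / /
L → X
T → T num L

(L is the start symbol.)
Yes — I3: [L → X .] vs [L → X . / L]; I9: [T → / .] vs [X → . / y T]; I10: [X → / y T .] vs [T → T . num L]

Augment with L' → L and build the canonical LR(0) collection (I0 = CLOSURE({[L' → . L]}), then GOTO on every symbol after a dot until no new states appear). It has 17 states:
  I0: { [L → . / / /], [L → . X / L], [L → . X], [L' → . L], [X → . / y T], [X → . y] }  — shift
  I1: { [L → / . / /], [X → / . y T] }  — shift
  I2: { [L' → L .] }  — accept
  I3: { [L → X . / L], [L → X .] }  — shift, reduce
  I4: { [X → y .] }  — reduce
  I5: { [L → . / / /], [L → . X / L], [L → . X], [L → X / . L], [X → . / y T], [X → . y] }  — shift
  I6: { [L → X / L .] }  — reduce
  I7: { [L → / / . /] }  — shift
  I8: { [T → . / X X], [T → . /], [T → . T num L], [X → / y . T] }  — shift
  I9: { [T → / . X X], [T → / .], [X → . / y T], [X → . y] }  — shift, reduce
  I10: { [T → T . num L], [X → / y T .] }  — shift, reduce
  I11: { [L → . / / /], [L → . X / L], [L → . X], [T → T num . L], [X → . / y T], [X → . y] }  — shift
  I12: { [T → T num L .] }  — reduce
  I13: { [X → / . y T] }  — shift
  I14: { [T → / X . X], [X → . / y T], [X → . y] }  — shift
  I15: { [T → / X X .] }  — reduce
  I16: { [L → / / / .] }  — reduce

I3 contains reduce item [L → X .] and shift item [L → X . / L] — shift-reduce conflict.
I9 contains reduce item [T → / .] and shift items [X → . / y T], [X → . y] — shift-reduce conflict.
I10 contains reduce item [X → / y T .] and shift item [T → T . num L] — shift-reduce conflict.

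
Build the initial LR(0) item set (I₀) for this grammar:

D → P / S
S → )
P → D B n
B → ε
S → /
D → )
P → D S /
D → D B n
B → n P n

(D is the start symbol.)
First, augment the grammar with D' → D
I₀ = CLOSURE({ [D' → . D] }):
  [D' → . D] has the dot before D: add [D → . P / S], [D → . )], [D → . D B n]
  [D → . P / S] has the dot before P: add [P → . D B n], [P → . D S /]
No further items can be added.

I₀ = { [D → . )], [D → . D B n], [D → . P / S], [D' → . D], [P → . D B n], [P → . D S /] }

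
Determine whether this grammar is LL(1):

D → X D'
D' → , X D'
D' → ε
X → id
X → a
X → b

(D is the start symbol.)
Yes, the grammar is LL(1).

Relevant sets:
  FOLLOW(D') = { $ }

For D':
  PREDICT(D' → ',' X D') = { ',' }
  PREDICT(D' → ε) = { $ }
For X:
  PREDICT(X → id) = { 'id' }
  PREDICT(X → a) = { 'a' }
  PREDICT(X → b) = { 'b' }
D has a single production, so nothing to check there.

All predict sets are disjoint. The grammar IS LL(1).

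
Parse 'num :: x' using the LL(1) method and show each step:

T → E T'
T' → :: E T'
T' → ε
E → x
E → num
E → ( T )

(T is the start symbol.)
LL(1) parsing maintains a stack (initially the start symbol over $) and the input. At each step: if the stack top is a terminal, match it against the current input token; if it is a non-terminal N, replace it with the RHS of M[N, lookahead] (the unique production whose predict set contains the lookahead).

Stack is shown with the top on the left.

Stack      Input       Action
-----------------------------
T $        num :: x $  output T → E T'
E T' $     num :: x $  output E → num
num T' $   num :: x $  match 'num'
T' $       :: x $      output T' → :: E T'
:: E T' $  :: x $      match '::'
E T' $     x $         output E → x
x T' $     x $         match 'x'
T' $       $           output T' → ε
$          $           accept

The string is accepted.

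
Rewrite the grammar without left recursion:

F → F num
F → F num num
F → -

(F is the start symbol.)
F → - F'
F' → num F'
F' → num num F'
F' → ε

F is directly left-recursive. The standard transformation for
  A → A α₁ | ... | A α_m | β₁ | ... | β_n
is
  A  → β₁ A' | ... | β_n A'
  A' → α₁ A' | ... | α_m A' | ε

F → - becomes F → - F'
F → F num becomes F' → num F'
F → F num num becomes F' → num num F'
Add F' → ε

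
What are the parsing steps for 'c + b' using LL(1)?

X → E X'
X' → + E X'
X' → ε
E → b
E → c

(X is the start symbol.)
Stack is shown with the top on the left.

Stack     Input    Action
-------------------------
X $       c + b $  output X → E X'
E X' $    c + b $  output E → c
c X' $    c + b $  match 'c'
X' $      + b $    output X' → + E X'
+ E X' $  + b $    match '+'
E X' $    b $      output E → b
b X' $    b $      match 'b'
X' $      $        output X' → ε
$         $        accept

The string is accepted.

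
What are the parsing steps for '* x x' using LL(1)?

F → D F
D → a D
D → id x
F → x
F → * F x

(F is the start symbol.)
Stack is shown with the top on the left.

Stack    Input    Action
------------------------
F $      * x x $  output F → * F x
* F x $  * x x $  match '*'
F x $    x x $    output F → x
x x $    x x $    match 'x'
x $      x $      match 'x'
$        $        accept

The string is accepted.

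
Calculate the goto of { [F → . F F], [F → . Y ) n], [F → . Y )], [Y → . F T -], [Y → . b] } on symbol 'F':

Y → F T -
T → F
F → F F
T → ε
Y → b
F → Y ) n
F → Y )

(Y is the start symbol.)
{ [F → . F F], [F → . Y ) n], [F → . Y )], [F → F . F], [T → . F], [T → .], [Y → . F T -], [Y → . b], [Y → F . T -] }

GOTO(I, 'F') = CLOSURE({ [A → αX.β] : [A → α.Xβ] ∈ I, X = 'F' })

Items with dot before 'F', with the dot advanced:
  [F → . F F] → [F → F . F]
  [Y → . F T -] → [Y → F . T -]
Closure of the advanced items:
  [F → F . F] has the dot before F: add [F → . F F], [F → . Y ) n], [F → . Y )]
  [Y → F . T -] has the dot before T: add [T → . F], [T → .]
  [F → . Y ) n] has the dot before Y: add [Y → . F T -], [Y → . b]

GOTO = { [F → . F F], [F → . Y ) n], [F → . Y )], [F → F . F], [T → . F], [T → .], [Y → . F T -], [Y → . b], [Y → F . T -] }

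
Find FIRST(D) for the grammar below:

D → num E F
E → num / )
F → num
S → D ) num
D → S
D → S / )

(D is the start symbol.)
{ 'num' }

FIRST sets of the other non-terminals involved (by the same procedure, iterated to a fixed point):
  FIRST(S) = { 'num' }

From D → num E F:
  - num is a terminal: add 'num' and stop
From D → S:
  - S is a non-terminal: add FIRST(S) \ {ε} = { 'num' }
    S is not nullable, so stop
From D → S / ):
  - S is a non-terminal: add FIRST(S) \ {ε} = { 'num' }
    S is not nullable, so stop

Collecting: FIRST(D) = { 'num' }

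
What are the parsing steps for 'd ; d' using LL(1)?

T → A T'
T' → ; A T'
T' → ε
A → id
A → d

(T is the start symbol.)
Stack is shown with the top on the left.

Stack     Input    Action
-------------------------
T $       d ; d $  output T → A T'
A T' $    d ; d $  output A → d
d T' $    d ; d $  match 'd'
T' $      ; d $    output T' → ; A T'
; A T' $  ; d $    match ';'
A T' $    d $      output A → d
d T' $    d $      match 'd'
T' $      $        output T' → ε
$         $        accept

The string is accepted.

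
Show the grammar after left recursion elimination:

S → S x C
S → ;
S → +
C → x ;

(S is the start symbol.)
S is directly left-recursive. The standard transformation for
  A → A α₁ | ... | A α_m | β₁ | ... | β_n
is
  A  → β₁ A' | ... | β_n A'
  A' → α₁ A' | ... | α_m A' | ε

S → ; becomes S → ; S'
S → + becomes S → + S'
S → S x C becomes S' → x C S'
Add S' → ε

Productions for other non-terminals are unchanged:
  C → x ;

Resulting grammar:
S → ; S'
S → + S'
S' → x C S'
S' → ε
C → x ;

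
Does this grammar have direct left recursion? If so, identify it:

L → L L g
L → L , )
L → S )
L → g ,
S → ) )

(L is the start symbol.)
L → L L g: LEFT RECURSIVE (starts with L)
L → L , ): LEFT RECURSIVE (starts with L)
L → S ): starts with S
L → g ,: starts with g
S → ) ): starts with ')'

The grammar has direct left recursion on: L.

Answer: Yes, L is left-recursive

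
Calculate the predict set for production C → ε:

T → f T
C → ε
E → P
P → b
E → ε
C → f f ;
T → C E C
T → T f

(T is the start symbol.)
PREDICT(C → ε) = (FIRST(RHS) \ {ε}) ∪ (FOLLOW(C) if ε ∈ FIRST(RHS), i.e. RHS ⇒* ε)
The right-hand side is ε (FIRST(ε) = { ε }), so the predict set is FOLLOW(C) = { $, 'b', 'f' }
PREDICT(C → ε) = { $, 'b', 'f' }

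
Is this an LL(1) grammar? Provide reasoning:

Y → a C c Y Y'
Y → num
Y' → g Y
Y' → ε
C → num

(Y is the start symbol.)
No. Predict set conflict for Y': { 'g' }

A grammar is LL(1) if for each non-terminal N with multiple productions, the predict sets of those productions are pairwise disjoint, where PREDICT(N → α) = (FIRST(α) \ {ε}) ∪ (FOLLOW(N) if α ⇒* ε).

Relevant sets:
  FOLLOW(Y') = { $, 'g' }

For Y:
  PREDICT(Y → a C c Y Y') = { 'a' }
  PREDICT(Y → num) = { 'num' }
For Y':
  PREDICT(Y' → g Y) = { 'g' }
  PREDICT(Y' → ε) = { $, 'g' }
C has a single production, so nothing to check there.

Conflict found: Predict set conflict for Y': { 'g' }
The grammar is NOT LL(1).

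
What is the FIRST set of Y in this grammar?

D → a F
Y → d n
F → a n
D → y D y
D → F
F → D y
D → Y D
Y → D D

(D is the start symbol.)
{ 'a', 'd', 'y' }

To compute FIRST(Y), examine every production with Y on the left-hand side, reading each right-hand side left to right until a non-nullable symbol is reached.

FIRST sets of the other non-terminals involved (by the same procedure, iterated to a fixed point):
  FIRST(D) = { 'a', 'd', 'y' }

From Y → d n:
  - d is a terminal: add 'd' and stop
From Y → D D:
  - D is a non-terminal: add FIRST(D) \ {ε} = { 'a', 'd', 'y' }
    D is not nullable, so stop

Collecting: FIRST(Y) = { 'a', 'd', 'y' }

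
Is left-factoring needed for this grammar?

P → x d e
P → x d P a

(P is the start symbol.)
Left-factoring is needed when two productions for the same non-terminal
share a common prefix on the right-hand side.

Productions for P:
  P → x d e
  P → x d P a

Found common prefix 'x d' in productions for P

Answer: Yes, P has productions with common prefix 'x d'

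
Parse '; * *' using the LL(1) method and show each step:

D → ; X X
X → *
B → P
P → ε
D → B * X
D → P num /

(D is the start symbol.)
LL(1) parsing maintains a stack (initially the start symbol over $) and the input. At each step: if the stack top is a terminal, match it against the current input token; if it is a non-terminal N, replace it with the RHS of M[N, lookahead] (the unique production whose predict set contains the lookahead).

Stack is shown with the top on the left.

Stack    Input    Action
------------------------
D $      ; * * $  output D → ; X X
; X X $  ; * * $  match ';'
X X $    * * $    output X → *
* X $    * * $    match '*'
X $      * $      output X → *
* $      * $      match '*'
$        $        accept

The string is accepted.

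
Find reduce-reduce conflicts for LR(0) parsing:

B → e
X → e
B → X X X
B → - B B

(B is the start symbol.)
A reduce-reduce conflict occurs when an LR(0) state has two complete items [A → α .] and [B → β .] — both call for a reduction, and with no lookahead the parser cannot choose between them.

Augment with B' → B and build the canonical LR(0) collection (I0 = CLOSURE({[B' → . B]}), then GOTO on every symbol after a dot until no new states appear). It has 10 states:
  I0: { [B → . - B B], [B → . X X X], [B → . e], [B' → . B], [X → . e] }  — shift
  I1: { [B → - . B B], [B → . - B B], [B → . X X X], [B → . e], [X → . e] }  — shift
  I2: { [B' → B .] }  — accept
  I3: { [B → X . X X], [X → . e] }  — shift
  I4: { [B → e .], [X → e .] }  — 2 reduces
  I5: { [B → X X . X], [X → . e] }  — shift
  I6: { [X → e .] }  — reduce
  I7: { [B → X X X .] }  — reduce
  I8: { [B → - B . B], [B → . - B B], [B → . X X X], [B → . e], [X → . e] }  — shift
  I9: { [B → - B B .] }  — reduce

I4 contains complete items [B → e .], [X → e .] — reduce-reduce conflict.

Answer: Yes — I4: [B → e .] vs [X → e .]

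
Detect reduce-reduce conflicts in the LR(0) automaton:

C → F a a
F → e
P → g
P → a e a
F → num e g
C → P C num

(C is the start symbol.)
No reduce-reduce conflicts

A reduce-reduce conflict occurs when an LR(0) state has two complete items [A → α .] and [B → β .] — both call for a reduction, and with no lookahead the parser cannot choose between them.

Augment with C' → C and build the canonical LR(0) collection (I0 = CLOSURE({[C' → . C]}), then GOTO on every symbol after a dot until no new states appear). It has 16 states:
  I0: { [C → . F a a], [C → . P C num], [C' → . C], [F → . e], [F → . num e g], [P → . a e a], [P → . g] }  — shift
  I1: { [C' → C .] }  — accept
  I2: { [C → F . a a] }  — shift
  I3: { [C → . F a a], [C → . P C num], [C → P . C num], [F → . e], [F → . num e g], [P → . a e a], [P → . g] }  — shift
  I4: { [P → a . e a] }  — shift
  I5: { [F → e .] }  — reduce
  I6: { [P → g .] }  — reduce
  I7: { [F → num . e g] }  — shift
  I8: { [F → num e . g] }  — shift
  I9: { [F → num e g .] }  — reduce
  I10: { [P → a e . a] }  — shift
  I11: { [P → a e a .] }  — reduce
  I12: { [C → P C . num] }  — shift
  I13: { [C → P C num .] }  — reduce
  I14: { [C → F a . a] }  — shift
  I15: { [C → F a a .] }  — reduce

No state contains more than one complete item.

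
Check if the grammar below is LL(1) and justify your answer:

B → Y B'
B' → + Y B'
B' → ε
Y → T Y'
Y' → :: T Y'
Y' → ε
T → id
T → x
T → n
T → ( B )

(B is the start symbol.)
A grammar is LL(1) if for each non-terminal N with multiple productions, the predict sets of those productions are pairwise disjoint, where PREDICT(N → α) = (FIRST(α) \ {ε}) ∪ (FOLLOW(N) if α ⇒* ε).

Relevant sets:
  FOLLOW(B') = { $, ')' }
  FOLLOW(Y') = { $, ')', '+' }

For B':
  PREDICT(B' → '+' Y B') = { '+' }
  PREDICT(B' → ε) = { $, ')' }
For Y':
  PREDICT(Y' → :: T Y') = { '::' }
  PREDICT(Y' → ε) = { $, ')', '+' }
For T:
  PREDICT(T → id) = { 'id' }
  PREDICT(T → x) = { 'x' }
  PREDICT(T → n) = { 'n' }
  PREDICT(T → '(' B ')') = { '(' }
B, Y have a single production, so nothing to check there.

All predict sets are disjoint. The grammar IS LL(1).

Answer: Yes, the grammar is LL(1).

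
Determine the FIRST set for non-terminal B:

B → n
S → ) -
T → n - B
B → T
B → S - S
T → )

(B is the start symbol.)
{ ')', 'n' }

To compute FIRST(B), examine every production with B on the left-hand side, reading each right-hand side left to right until a non-nullable symbol is reached.

FIRST sets of the other non-terminals involved (by the same procedure, iterated to a fixed point):
  FIRST(T) = { ')', 'n' }
  FIRST(S) = { ')' }

From B → n:
  - n is a terminal: add 'n' and stop
From B → T:
  - T is a non-terminal: add FIRST(T) \ {ε} = { ')', 'n' }
    T is not nullable, so stop
From B → S - S:
  - S is a non-terminal: add FIRST(S) \ {ε} = { ')' }
    S is not nullable, so stop

Collecting: FIRST(B) = { ')', 'n' }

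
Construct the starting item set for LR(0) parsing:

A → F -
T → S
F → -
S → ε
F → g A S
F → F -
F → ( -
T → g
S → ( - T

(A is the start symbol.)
{ [A → . F -], [A' → . A], [F → . ( -], [F → . -], [F → . F -], [F → . g A S] }

First, augment the grammar with A' → A
I₀ = CLOSURE({ [A' → . A] }):
  [A' → . A] has the dot before A: add [A → . F -]
  [A → . F -] has the dot before F: add [F → . -], [F → . g A S], [F → . F -], [F → . ( -]
No further items can be added.

I₀ = { [A → . F -], [A' → . A], [F → . ( -], [F → . -], [F → . F -], [F → . g A S] }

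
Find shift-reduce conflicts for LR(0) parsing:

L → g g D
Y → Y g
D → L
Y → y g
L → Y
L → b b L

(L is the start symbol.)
Yes — I2: [L → Y .] vs [Y → Y . g]

A shift-reduce conflict occurs when an LR(0) state has both:
  - a complete (reduce) item [A → α .] (dot at the end), and
  - a shift item [B → β . c γ] (dot before a terminal).

Augment with L' → L and build the canonical LR(0) collection (I0 = CLOSURE({[L' → . L]}), then GOTO on every symbol after a dot until no new states appear). It has 13 states:
  I0: { [L → . Y], [L → . b b L], [L → . g g D], [L' → . L], [Y → . Y g], [Y → . y g] }  — shift
  I1: { [L' → L .] }  — accept
  I2: { [L → Y .], [Y → Y . g] }  — shift, reduce
  I3: { [L → b . b L] }  — shift
  I4: { [L → g . g D] }  — shift
  I5: { [Y → y . g] }  — shift
  I6: { [Y → y g .] }  — reduce
  I7: { [D → . L], [L → . Y], [L → . b b L], [L → . g g D], [L → g g . D], [Y → . Y g], [Y → . y g] }  — shift
  I8: { [L → g g D .] }  — reduce
  I9: { [D → L .] }  — reduce
  I10: { [L → . Y], [L → . b b L], [L → . g g D], [L → b b . L], [Y → . Y g], [Y → . y g] }  — shift
  I11: { [L → b b L .] }  — reduce
  I12: { [Y → Y g .] }  — reduce

I2 contains reduce item [L → Y .] and shift item [Y → Y . g] — shift-reduce conflict.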